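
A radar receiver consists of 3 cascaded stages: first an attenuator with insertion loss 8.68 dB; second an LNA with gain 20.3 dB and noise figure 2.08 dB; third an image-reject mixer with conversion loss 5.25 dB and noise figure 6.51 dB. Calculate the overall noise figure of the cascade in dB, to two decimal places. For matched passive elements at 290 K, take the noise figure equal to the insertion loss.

Convert to linear (a loss of L dB is a gain of −L dB): F_i = 10^(NF_i/10), G_i = 10^(G_i,dB/10)
  Stage 1: F_1 = 10^(8.68/10) = 7.379, G_1 = 10^(−8.68/10) = 0.1355
  Stage 2: F_2 = 10^(2.08/10) = 1.614, G_2 = 10^(20.3/10) = 107.2
  Stage 3: F_3 = 10^(6.51/10) = 4.477, G_3 = 10^(−5.25/10) = 0.2985
Friis cascade:
  F = 7.379 + (1.614 − 1)/0.1355 + (4.477 − 1)/14.52 = 12.15
NF = 10 log₁₀(12.15) = 10.85 dB

10.85 dB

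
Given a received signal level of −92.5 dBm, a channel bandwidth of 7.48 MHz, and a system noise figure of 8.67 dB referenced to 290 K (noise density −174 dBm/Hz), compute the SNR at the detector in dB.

4.1 dB

Noise floor: N = −174 + 10 log₁₀(B) + NF
10 log₁₀(7.48×10⁶) = 68.74 dB
N = −174 + 68.74 + 8.67 = −96.59 dBm
SNR = P_sig − N = −92.5 − (−96.59) = 4.09 dB → 4.1 dB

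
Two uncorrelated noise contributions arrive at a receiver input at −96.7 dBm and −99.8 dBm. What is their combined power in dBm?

Convert to linear, add, convert back:
P₁ = 2.14×10⁻¹³ W, P₂ = 1.05×10⁻¹³ W
P_tot = 3.19×10⁻¹³ W → 10 log₁₀(P_tot / 10⁻³) = −95.0 dBm

−95.0 dBm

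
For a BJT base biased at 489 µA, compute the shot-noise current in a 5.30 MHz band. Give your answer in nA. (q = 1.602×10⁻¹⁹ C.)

I_n = √(2qI·B)
2qI·B = 2 × 1.602×10⁻¹⁹ × 4.89×10⁻⁴ × 5.30×10⁶ = 8.30×10⁻¹⁶ A²
I_n = √(8.30×10⁻¹⁶) = 2.88×10⁻⁸ A = 28.8 nA

28.8 nA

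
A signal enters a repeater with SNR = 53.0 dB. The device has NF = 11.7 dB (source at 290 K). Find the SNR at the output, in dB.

41.3 dB

By definition F = SNR_in/SNR_out, so in dB: SNR_out = SNR_in − NF
SNR_out = 53.0 − 11.7 = 41.3 dB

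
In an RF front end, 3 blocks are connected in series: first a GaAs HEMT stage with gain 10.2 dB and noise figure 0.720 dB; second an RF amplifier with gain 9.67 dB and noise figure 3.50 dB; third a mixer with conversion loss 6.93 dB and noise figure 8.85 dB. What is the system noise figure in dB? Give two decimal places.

Convert to linear (a loss of L dB is a gain of −L dB): F_i = 10^(NF_i/10), G_i = 10^(G_i,dB/10)
  Stage 1: F_1 = 10^(0.720/10) = 1.180, G_1 = 10^(10.2/10) = 10.47
  Stage 2: F_2 = 10^(3.50/10) = 2.239, G_2 = 10^(9.67/10) = 9.268
  Stage 3: F_3 = 10^(8.85/10) = 7.674, G_3 = 10^(−6.93/10) = 0.2028
Friis cascade:
  F = 1.180 + (2.239 − 1)/10.47 + (7.674 − 1)/97.05 = 1.367
NF = 10 log₁₀(1.367) = 1.36 dB

1.36 dB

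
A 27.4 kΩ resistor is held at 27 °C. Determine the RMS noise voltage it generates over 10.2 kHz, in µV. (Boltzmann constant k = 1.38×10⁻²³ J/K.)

T = 27 °C + 273.15 = 300.15 K
V_n = √(4kTRB)
4kTRB = 4 × 1.38×10⁻²³ × 300.15 × 2.74×10⁴ × 1.02×10⁴ = 4.63×10⁻¹² V²
V_n = √(4.63×10⁻¹²) = 2.15×10⁻⁶ V = 2.15 µV

2.15 µV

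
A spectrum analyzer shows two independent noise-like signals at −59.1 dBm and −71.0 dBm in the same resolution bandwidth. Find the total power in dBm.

Convert to linear, add, convert back:
P₁ = 1.23×10⁻⁹ W, P₂ = 7.94×10⁻¹¹ W
P_tot = 1.31×10⁻⁹ W → 10 log₁₀(P_tot / 10⁻³) = −58.8 dBm

−58.8 dBm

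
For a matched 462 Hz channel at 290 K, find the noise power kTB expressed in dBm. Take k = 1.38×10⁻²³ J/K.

−147.3 dBm

P_n = kTB = 1.38×10⁻²³ × 290 × 4.62×10² = 1.85×10⁻¹⁸ W
In dBm: 10 log₁₀(1.85×10⁻¹⁸ / 10⁻³) = −147.3 dBm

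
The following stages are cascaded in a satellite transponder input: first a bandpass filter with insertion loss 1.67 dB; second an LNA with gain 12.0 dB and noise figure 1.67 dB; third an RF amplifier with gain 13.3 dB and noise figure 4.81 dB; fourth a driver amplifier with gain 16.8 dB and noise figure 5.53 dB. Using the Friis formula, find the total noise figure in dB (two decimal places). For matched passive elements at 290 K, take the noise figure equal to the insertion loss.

Convert to linear (a loss of L dB is a gain of −L dB): F_i = 10^(NF_i/10), G_i = 10^(G_i,dB/10)
  Stage 1: F_1 = 10^(1.67/10) = 1.469, G_1 = 10^(−1.67/10) = 0.6808
  Stage 2: F_2 = 10^(1.67/10) = 1.469, G_2 = 10^(12.0/10) = 15.85
  Stage 3: F_3 = 10^(4.81/10) = 3.027, G_3 = 10^(13.3/10) = 21.38
  Stage 4: F_4 = 10^(5.53/10) = 3.573, G_4 = 10^(16.8/10) = 47.86
Friis cascade:
  F = 1.469 + (1.469 − 1)/0.6808 + (3.027 − 1)/10.79 + (3.573 − 1)/230.7 = 2.357
NF = 10 log₁₀(2.357) = 3.72 dB

3.72 dB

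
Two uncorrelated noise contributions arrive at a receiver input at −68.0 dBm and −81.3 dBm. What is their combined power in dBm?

−67.8 dBm

Convert to linear, add, convert back:
P₁ = 1.58×10⁻¹⁰ W, P₂ = 7.41×10⁻¹² W
P_tot = 1.66×10⁻¹⁰ W → 10 log₁₀(P_tot / 10⁻³) = −67.8 dBm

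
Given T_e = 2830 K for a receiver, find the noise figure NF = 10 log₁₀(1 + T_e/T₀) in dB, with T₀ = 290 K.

F = 1 + T_e/T₀ = 1 + 2830/290 = 10.7586
NF = 10 log₁₀(10.7586) = 10.32 dB

10.32 dB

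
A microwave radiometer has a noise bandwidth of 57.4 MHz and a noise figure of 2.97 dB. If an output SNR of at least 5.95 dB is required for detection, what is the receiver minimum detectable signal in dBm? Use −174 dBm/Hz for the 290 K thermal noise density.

−87.5 dBm

Sensitivity = −174 + 10 log₁₀(B) + NF + SNR_min
= −174 + 77.59 + 2.97 + 5.95
= −87.49 dBm → −87.5 dBm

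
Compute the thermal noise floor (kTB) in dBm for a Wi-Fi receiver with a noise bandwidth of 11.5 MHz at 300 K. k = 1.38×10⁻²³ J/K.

−103.2 dBm

P_n = kTB = 1.38×10⁻²³ × 300 × 1.15×10⁷ = 4.76×10⁻¹⁴ W
In dBm: 10 log₁₀(4.76×10⁻¹⁴ / 10⁻³) = −103.2 dBm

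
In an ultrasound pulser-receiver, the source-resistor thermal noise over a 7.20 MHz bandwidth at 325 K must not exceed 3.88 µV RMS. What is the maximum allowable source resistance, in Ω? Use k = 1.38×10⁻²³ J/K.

117 Ω

Johnson–Nyquist: V_n = √(4kTRB) ⇒ R = V_n² / (4kTB)
4kTB = 4 × 1.38×10⁻²³ × 325 × 7.20×10⁶ = 1.29×10⁻¹³
R = (3.88×10⁻⁶)² / 1.29×10⁻¹³ = 1.17×10² Ω = 117 Ω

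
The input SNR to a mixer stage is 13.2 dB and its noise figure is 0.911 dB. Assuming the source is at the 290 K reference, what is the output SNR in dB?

By definition F = SNR_in/SNR_out, so in dB: SNR_out = SNR_in − NF
SNR_out = 13.2 − 0.911 = 12.289 dB

12.289 dB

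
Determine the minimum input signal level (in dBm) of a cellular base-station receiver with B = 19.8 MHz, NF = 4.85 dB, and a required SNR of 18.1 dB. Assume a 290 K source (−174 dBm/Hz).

−78.1 dBm

Sensitivity = −174 + 10 log₁₀(B) + NF + SNR_min
= −174 + 72.97 + 4.85 + 18.1
= −78.08 dBm → −78.1 dBm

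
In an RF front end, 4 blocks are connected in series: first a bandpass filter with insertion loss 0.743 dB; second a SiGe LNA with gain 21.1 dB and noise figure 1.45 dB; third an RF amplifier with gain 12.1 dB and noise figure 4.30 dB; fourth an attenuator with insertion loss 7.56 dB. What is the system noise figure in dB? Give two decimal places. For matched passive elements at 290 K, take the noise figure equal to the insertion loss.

2.24 dB

Convert to linear (a loss of L dB is a gain of −L dB): F_i = 10^(NF_i/10), G_i = 10^(G_i,dB/10)
  Stage 1: F_1 = 10^(0.743/10) = 1.187, G_1 = 10^(−0.743/10) = 0.8428
  Stage 2: F_2 = 10^(1.45/10) = 1.396, G_2 = 10^(21.1/10) = 128.8
  Stage 3: F_3 = 10^(4.30/10) = 2.692, G_3 = 10^(12.1/10) = 16.22
  Stage 4: F_4 = 10^(7.56/10) = 5.702, G_4 = 10^(−7.56/10) = 0.1754
Friis cascade:
  F = 1.187 + (1.396 − 1)/0.8428 + (2.692 − 1)/108.6 + (5.702 − 1)/1761 = 1.675
NF = 10 log₁₀(1.675) = 2.24 dB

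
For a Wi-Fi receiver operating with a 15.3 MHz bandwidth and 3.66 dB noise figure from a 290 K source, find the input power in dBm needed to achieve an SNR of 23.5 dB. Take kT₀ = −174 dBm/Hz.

Sensitivity = −174 + 10 log₁₀(B) + NF + SNR_min
= −174 + 71.85 + 3.66 + 23.5
= −74.99 dBm → −75.0 dBm

−75.0 dBm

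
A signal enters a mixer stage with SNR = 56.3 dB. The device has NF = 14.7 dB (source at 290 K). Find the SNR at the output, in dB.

By definition F = SNR_in/SNR_out, so in dB: SNR_out = SNR_in − NF
SNR_out = 56.3 − 14.7 = 41.6 dB

41.6 dB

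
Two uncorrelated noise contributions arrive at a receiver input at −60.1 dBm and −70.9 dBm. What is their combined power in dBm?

−59.8 dBm

Convert to linear, add, convert back:
P₁ = 9.77×10⁻¹⁰ W, P₂ = 8.13×10⁻¹¹ W
P_tot = 1.06×10⁻⁹ W → 10 log₁₀(P_tot / 10⁻³) = −59.8 dBm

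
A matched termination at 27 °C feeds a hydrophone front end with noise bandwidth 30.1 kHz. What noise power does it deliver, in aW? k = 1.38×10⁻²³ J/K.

T = 27 °C + 273.15 = 300.15 K
P_n = kTB = 1.38×10⁻²³ × 300.15 × 3.01×10⁴ = 1.25×10⁻¹⁶ W = 125 aW

125 aW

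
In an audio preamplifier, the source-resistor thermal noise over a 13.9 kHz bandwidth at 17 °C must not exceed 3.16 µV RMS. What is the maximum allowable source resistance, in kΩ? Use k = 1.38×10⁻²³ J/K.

44.9 kΩ

T = 17 °C + 273.15 = 290.15 K
Johnson–Nyquist: V_n = √(4kTRB) ⇒ R = V_n² / (4kTB)
4kTB = 4 × 1.38×10⁻²³ × 290.15 × 1.39×10⁴ = 2.23×10⁻¹⁶
R = (3.16×10⁻⁶)² / 2.23×10⁻¹⁶ = 4.49×10⁴ Ω = 44.9 kΩ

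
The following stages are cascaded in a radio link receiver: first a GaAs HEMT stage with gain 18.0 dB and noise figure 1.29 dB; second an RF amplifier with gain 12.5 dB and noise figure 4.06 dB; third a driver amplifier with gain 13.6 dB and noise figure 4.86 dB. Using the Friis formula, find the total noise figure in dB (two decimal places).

Convert to linear (a loss of L dB is a gain of −L dB): F_i = 10^(NF_i/10), G_i = 10^(G_i,dB/10)
  Stage 1: F_1 = 10^(1.29/10) = 1.346, G_1 = 10^(18.0/10) = 63.10
  Stage 2: F_2 = 10^(4.06/10) = 2.547, G_2 = 10^(12.5/10) = 17.78
  Stage 3: F_3 = 10^(4.86/10) = 3.062, G_3 = 10^(13.6/10) = 22.91
Friis cascade:
  F = 1.346 + (2.547 − 1)/63.10 + (3.062 − 1)/1122 = 1.372
NF = 10 log₁₀(1.372) = 1.37 dB

1.37 dB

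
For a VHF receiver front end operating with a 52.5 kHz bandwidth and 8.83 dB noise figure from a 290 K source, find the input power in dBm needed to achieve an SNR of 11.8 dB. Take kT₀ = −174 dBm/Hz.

Sensitivity = −174 + 10 log₁₀(B) + NF + SNR_min
= −174 + 47.2 + 8.83 + 11.8
= −106.17 dBm → −106.2 dBm

−106.2 dBm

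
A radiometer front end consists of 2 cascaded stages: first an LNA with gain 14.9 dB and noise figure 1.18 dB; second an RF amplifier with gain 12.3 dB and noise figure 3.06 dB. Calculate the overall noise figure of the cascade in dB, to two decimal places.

Convert to linear (a loss of L dB is a gain of −L dB): F_i = 10^(NF_i/10), G_i = 10^(G_i,dB/10)
  Stage 1: F_1 = 10^(1.18/10) = 1.312, G_1 = 10^(14.9/10) = 30.90
  Stage 2: F_2 = 10^(3.06/10) = 2.023, G_2 = 10^(12.3/10) = 16.98
Friis cascade:
  F = 1.312 + (2.023 − 1)/30.90 = 1.345
NF = 10 log₁₀(1.345) = 1.29 dB

1.29 dB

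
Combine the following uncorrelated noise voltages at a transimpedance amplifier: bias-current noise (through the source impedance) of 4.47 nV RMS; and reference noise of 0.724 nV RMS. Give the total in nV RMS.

Uncorrelated sources add in power (mean-square): V_tot = √(ΣV_i²)
V_tot = √[(4.47×10⁻⁹)² + (7.24×10⁻¹⁰)²] = 4.53×10⁻⁹ V = 4.53 nV

4.53 nV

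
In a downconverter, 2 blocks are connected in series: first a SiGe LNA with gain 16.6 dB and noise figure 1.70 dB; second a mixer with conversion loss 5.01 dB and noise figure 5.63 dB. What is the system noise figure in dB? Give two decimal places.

Convert to linear (a loss of L dB is a gain of −L dB): F_i = 10^(NF_i/10), G_i = 10^(G_i,dB/10)
  Stage 1: F_1 = 10^(1.70/10) = 1.479, G_1 = 10^(16.6/10) = 45.71
  Stage 2: F_2 = 10^(5.63/10) = 3.656, G_2 = 10^(−5.01/10) = 0.3155
Friis cascade:
  F = 1.479 + (3.656 − 1)/45.71 = 1.537
NF = 10 log₁₀(1.537) = 1.87 dB

1.87 dB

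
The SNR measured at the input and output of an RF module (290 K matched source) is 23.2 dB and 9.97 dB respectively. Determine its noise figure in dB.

NF (dB) = SNR_in(dB) − SNR_out(dB) when the source is at T₀
NF = 23.2 − 9.97 = 13.23 dB

13.23 dB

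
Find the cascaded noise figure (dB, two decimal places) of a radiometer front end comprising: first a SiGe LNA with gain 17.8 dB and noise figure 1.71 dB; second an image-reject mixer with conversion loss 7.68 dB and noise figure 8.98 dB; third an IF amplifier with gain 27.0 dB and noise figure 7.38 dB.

Convert to linear (a loss of L dB is a gain of −L dB): F_i = 10^(NF_i/10), G_i = 10^(G_i,dB/10)
  Stage 1: F_1 = 10^(1.71/10) = 1.483, G_1 = 10^(17.8/10) = 60.26
  Stage 2: F_2 = 10^(8.98/10) = 7.907, G_2 = 10^(−7.68/10) = 0.1706
  Stage 3: F_3 = 10^(7.38/10) = 5.470, G_3 = 10^(27.0/10) = 501.2
Friis cascade:
  F = 1.483 + (7.907 − 1)/60.26 + (5.470 − 1)/10.28 = 2.032
NF = 10 log₁₀(2.032) = 3.08 dB

3.08 dB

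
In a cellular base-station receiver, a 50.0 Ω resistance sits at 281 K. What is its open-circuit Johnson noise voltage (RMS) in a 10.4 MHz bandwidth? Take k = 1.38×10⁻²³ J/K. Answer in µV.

2.84 µV

V_n = √(4kTRB)
4kTRB = 4 × 1.38×10⁻²³ × 281 × 5.00×10¹ × 1.04×10⁷ = 8.07×10⁻¹² V²
V_n = √(8.07×10⁻¹²) = 2.84×10⁻⁶ V = 2.84 µV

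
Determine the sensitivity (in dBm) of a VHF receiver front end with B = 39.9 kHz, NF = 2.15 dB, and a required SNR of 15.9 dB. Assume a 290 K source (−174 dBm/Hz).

−109.9 dBm

Sensitivity = −174 + 10 log₁₀(B) + NF + SNR_min
= −174 + 46.01 + 2.15 + 15.9
= −109.94 dBm → −109.9 dBm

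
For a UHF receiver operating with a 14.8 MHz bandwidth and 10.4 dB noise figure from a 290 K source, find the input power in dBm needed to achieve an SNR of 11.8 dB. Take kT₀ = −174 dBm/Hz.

Sensitivity = −174 + 10 log₁₀(B) + NF + SNR_min
= −174 + 71.7 + 10.4 + 11.8
= −80.1 dBm → −80.1 dBm

−80.1 dBm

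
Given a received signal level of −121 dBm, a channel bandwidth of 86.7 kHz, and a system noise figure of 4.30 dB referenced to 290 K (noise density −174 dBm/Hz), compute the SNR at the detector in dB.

Noise floor: N = −174 + 10 log₁₀(B) + NF
10 log₁₀(8.67×10⁴) = 49.38 dB
N = −174 + 49.38 + 4.30 = −120.32 dBm
SNR = P_sig − N = −121 − (−120.32) = −0.68 dB → −0.7 dB

−0.7 dB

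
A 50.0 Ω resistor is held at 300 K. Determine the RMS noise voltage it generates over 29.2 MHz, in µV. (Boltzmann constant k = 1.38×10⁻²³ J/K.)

4.92 µV

V_n = √(4kTRB)
4kTRB = 4 × 1.38×10⁻²³ × 300 × 5.00×10¹ × 2.92×10⁷ = 2.42×10⁻¹¹ V²
V_n = √(2.42×10⁻¹¹) = 4.92×10⁻⁶ V = 4.92 µV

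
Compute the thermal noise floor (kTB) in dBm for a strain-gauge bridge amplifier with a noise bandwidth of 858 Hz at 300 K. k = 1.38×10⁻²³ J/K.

−144.5 dBm

P_n = kTB = 1.38×10⁻²³ × 300 × 8.58×10² = 3.55×10⁻¹⁸ W
In dBm: 10 log₁₀(3.55×10⁻¹⁸ / 10⁻³) = −144.5 dBm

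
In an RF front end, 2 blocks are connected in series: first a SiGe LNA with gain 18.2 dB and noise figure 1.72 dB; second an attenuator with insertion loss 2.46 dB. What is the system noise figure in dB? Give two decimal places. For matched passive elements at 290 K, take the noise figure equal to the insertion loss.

Convert to linear (a loss of L dB is a gain of −L dB): F_i = 10^(NF_i/10), G_i = 10^(G_i,dB/10)
  Stage 1: F_1 = 10^(1.72/10) = 1.486, G_1 = 10^(18.2/10) = 66.07
  Stage 2: F_2 = 10^(2.46/10) = 1.762, G_2 = 10^(−2.46/10) = 0.5675
Friis cascade:
  F = 1.486 + (1.762 − 1)/66.07 = 1.497
NF = 10 log₁₀(1.497) = 1.75 dB

1.75 dB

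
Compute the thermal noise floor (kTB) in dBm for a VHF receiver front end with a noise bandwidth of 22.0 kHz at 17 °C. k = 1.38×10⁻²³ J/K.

−130.6 dBm

T = 17 °C + 273.15 = 290.15 K
P_n = kTB = 1.38×10⁻²³ × 290.15 × 2.20×10⁴ = 8.81×10⁻¹⁷ W
In dBm: 10 log₁₀(8.81×10⁻¹⁷ / 10⁻³) = −130.6 dBm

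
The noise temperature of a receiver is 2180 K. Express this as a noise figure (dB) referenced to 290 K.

9.30 dB

F = 1 + T_e/T₀ = 1 + 2180/290 = 8.51724
NF = 10 log₁₀(8.51724) = 9.30 dB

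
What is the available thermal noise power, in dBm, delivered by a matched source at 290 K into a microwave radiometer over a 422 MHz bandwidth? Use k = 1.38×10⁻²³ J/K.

P_n = kTB = 1.38×10⁻²³ × 290 × 4.22×10⁸ = 1.69×10⁻¹² W
In dBm: 10 log₁₀(1.69×10⁻¹² / 10⁻³) = −87.7 dBm

−87.7 dBm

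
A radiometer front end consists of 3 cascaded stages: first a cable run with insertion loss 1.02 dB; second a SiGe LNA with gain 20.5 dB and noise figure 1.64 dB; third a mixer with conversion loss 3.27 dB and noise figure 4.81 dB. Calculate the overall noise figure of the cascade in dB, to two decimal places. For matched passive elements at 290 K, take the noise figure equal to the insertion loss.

2.71 dB

Convert to linear (a loss of L dB is a gain of −L dB): F_i = 10^(NF_i/10), G_i = 10^(G_i,dB/10)
  Stage 1: F_1 = 10^(1.02/10) = 1.265, G_1 = 10^(−1.02/10) = 0.7907
  Stage 2: F_2 = 10^(1.64/10) = 1.459, G_2 = 10^(20.5/10) = 112.2
  Stage 3: F_3 = 10^(4.81/10) = 3.027, G_3 = 10^(−3.27/10) = 0.4710
Friis cascade:
  F = 1.265 + (1.459 − 1)/0.7907 + (3.027 − 1)/88.72 = 1.868
NF = 10 log₁₀(1.868) = 2.71 dB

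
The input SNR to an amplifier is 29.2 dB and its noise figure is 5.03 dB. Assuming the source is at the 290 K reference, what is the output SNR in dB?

24.17 dB

By definition F = SNR_in/SNR_out, so in dB: SNR_out = SNR_in − NF
SNR_out = 29.2 − 5.03 = 24.17 dB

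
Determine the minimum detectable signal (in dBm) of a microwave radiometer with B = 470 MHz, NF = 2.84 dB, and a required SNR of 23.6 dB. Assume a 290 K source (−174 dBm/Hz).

Sensitivity = −174 + 10 log₁₀(B) + NF + SNR_min
= −174 + 86.72 + 2.84 + 23.6
= −60.84 dBm → −60.8 dBm

−60.8 dBm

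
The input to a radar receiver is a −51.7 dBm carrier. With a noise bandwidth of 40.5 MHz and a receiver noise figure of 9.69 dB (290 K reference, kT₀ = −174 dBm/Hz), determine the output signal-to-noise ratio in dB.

Noise floor: N = −174 + 10 log₁₀(B) + NF
10 log₁₀(4.05×10⁷) = 76.07 dB
N = −174 + 76.07 + 9.69 = −88.24 dBm
SNR = P_sig − N = −51.7 − (−88.24) = 36.54 dB → 36.5 dB

36.5 dB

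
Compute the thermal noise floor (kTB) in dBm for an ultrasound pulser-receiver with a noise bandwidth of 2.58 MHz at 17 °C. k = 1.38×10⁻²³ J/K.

T = 17 °C + 273.15 = 290.15 K
P_n = kTB = 1.38×10⁻²³ × 290.15 × 2.58×10⁶ = 1.03×10⁻¹⁴ W
In dBm: 10 log₁₀(1.03×10⁻¹⁴ / 10⁻³) = −109.9 dBm

−109.9 dBm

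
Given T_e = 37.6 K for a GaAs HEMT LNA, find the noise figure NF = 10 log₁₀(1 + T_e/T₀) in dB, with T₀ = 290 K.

F = 1 + T_e/T₀ = 1 + 37.6/290 = 1.12966
NF = 10 log₁₀(1.12966) = 0.529 dB

0.529 dB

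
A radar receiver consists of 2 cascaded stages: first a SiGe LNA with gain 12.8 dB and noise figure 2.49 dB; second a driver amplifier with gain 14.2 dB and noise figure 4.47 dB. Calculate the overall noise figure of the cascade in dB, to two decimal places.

Convert to linear (a loss of L dB is a gain of −L dB): F_i = 10^(NF_i/10), G_i = 10^(G_i,dB/10)
  Stage 1: F_1 = 10^(2.49/10) = 1.774, G_1 = 10^(12.8/10) = 19.05
  Stage 2: F_2 = 10^(4.47/10) = 2.799, G_2 = 10^(14.2/10) = 26.30
Friis cascade:
  F = 1.774 + (2.799 − 1)/19.05 = 1.869
NF = 10 log₁₀(1.869) = 2.72 dB

2.72 dB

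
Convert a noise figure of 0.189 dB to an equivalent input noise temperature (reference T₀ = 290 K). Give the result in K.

F = 10^(0.189/10) = 1.04448
T_e = (F − 1)·T₀ = (1.04448 − 1) × 290 = 12.9 K

12.9 K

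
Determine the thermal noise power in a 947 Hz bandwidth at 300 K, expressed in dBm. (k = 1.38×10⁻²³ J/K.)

−144.1 dBm

P_n = kTB = 1.38×10⁻²³ × 300 × 9.47×10² = 3.92×10⁻¹⁸ W
In dBm: 10 log₁₀(3.92×10⁻¹⁸ / 10⁻³) = −144.1 dBm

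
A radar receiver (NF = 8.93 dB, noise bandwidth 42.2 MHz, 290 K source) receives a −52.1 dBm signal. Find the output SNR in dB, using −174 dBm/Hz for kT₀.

Noise floor: N = −174 + 10 log₁₀(B) + NF
10 log₁₀(4.22×10⁷) = 76.25 dB
N = −174 + 76.25 + 8.93 = −88.82 dBm
SNR = P_sig − N = −52.1 − (−88.82) = 36.72 dB → 36.7 dB

36.7 dB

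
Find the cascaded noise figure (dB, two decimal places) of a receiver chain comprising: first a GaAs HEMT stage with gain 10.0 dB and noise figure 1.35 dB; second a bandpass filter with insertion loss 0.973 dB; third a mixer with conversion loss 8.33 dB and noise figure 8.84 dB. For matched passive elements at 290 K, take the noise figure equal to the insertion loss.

Convert to linear (a loss of L dB is a gain of −L dB): F_i = 10^(NF_i/10), G_i = 10^(G_i,dB/10)
  Stage 1: F_1 = 10^(1.35/10) = 1.365, G_1 = 10^(10.0/10) = 10.00
  Stage 2: F_2 = 10^(0.973/10) = 1.251, G_2 = 10^(−0.973/10) = 0.7993
  Stage 3: F_3 = 10^(8.84/10) = 7.656, G_3 = 10^(−8.33/10) = 0.1469
Friis cascade:
  F = 1.365 + (1.251 − 1)/10.00 + (7.656 − 1)/7.993 = 2.222
NF = 10 log₁₀(2.222) = 3.47 dB

3.47 dB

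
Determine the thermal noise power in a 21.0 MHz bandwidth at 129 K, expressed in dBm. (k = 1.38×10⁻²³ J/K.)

−104.3 dBm

P_n = kTB = 1.38×10⁻²³ × 129 × 2.10×10⁷ = 3.74×10⁻¹⁴ W
In dBm: 10 log₁₀(3.74×10⁻¹⁴ / 10⁻³) = −104.3 dBm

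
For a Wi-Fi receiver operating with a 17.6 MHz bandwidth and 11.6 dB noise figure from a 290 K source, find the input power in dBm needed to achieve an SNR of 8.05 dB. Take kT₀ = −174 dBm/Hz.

Sensitivity = −174 + 10 log₁₀(B) + NF + SNR_min
= −174 + 72.46 + 11.6 + 8.05
= −81.89 dBm → −81.9 dBm

−81.9 dBm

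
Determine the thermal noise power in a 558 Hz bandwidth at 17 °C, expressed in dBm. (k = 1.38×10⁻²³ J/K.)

−146.5 dBm

T = 17 °C + 273.15 = 290.15 K
P_n = kTB = 1.38×10⁻²³ × 290.15 × 5.58×10² = 2.23×10⁻¹⁸ W
In dBm: 10 log₁₀(2.23×10⁻¹⁸ / 10⁻³) = −146.5 dBm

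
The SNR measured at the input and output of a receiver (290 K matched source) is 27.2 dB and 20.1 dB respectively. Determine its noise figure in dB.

NF (dB) = SNR_in(dB) − SNR_out(dB) when the source is at T₀
NF = 27.2 − 20.1 = 7.1 dB

7.1 dB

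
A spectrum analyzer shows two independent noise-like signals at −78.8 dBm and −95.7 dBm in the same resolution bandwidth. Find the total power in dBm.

Convert to linear, add, convert back:
P₁ = 1.32×10⁻¹¹ W, P₂ = 2.69×10⁻¹³ W
P_tot = 1.35×10⁻¹¹ W → 10 log₁₀(P_tot / 10⁻³) = −78.7 dBm

−78.7 dBm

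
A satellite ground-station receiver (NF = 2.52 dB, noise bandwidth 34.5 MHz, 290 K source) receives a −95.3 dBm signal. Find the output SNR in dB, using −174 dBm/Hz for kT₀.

Noise floor: N = −174 + 10 log₁₀(B) + NF
10 log₁₀(3.45×10⁷) = 75.38 dB
N = −174 + 75.38 + 2.52 = −96.10 dBm
SNR = P_sig − N = −95.3 − (−96.10) = 0.80 dB → 0.8 dB

0.8 dB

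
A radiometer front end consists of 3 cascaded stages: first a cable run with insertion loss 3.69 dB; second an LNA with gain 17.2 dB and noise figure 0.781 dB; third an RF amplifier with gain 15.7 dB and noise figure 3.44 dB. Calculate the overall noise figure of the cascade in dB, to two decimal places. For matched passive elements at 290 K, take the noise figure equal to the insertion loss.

Convert to linear (a loss of L dB is a gain of −L dB): F_i = 10^(NF_i/10), G_i = 10^(G_i,dB/10)
  Stage 1: F_1 = 10^(3.69/10) = 2.339, G_1 = 10^(−3.69/10) = 0.4276
  Stage 2: F_2 = 10^(0.781/10) = 1.197, G_2 = 10^(17.2/10) = 52.48
  Stage 3: F_3 = 10^(3.44/10) = 2.208, G_3 = 10^(15.7/10) = 37.15
Friis cascade:
  F = 2.339 + (1.197 − 1)/0.4276 + (2.208 − 1)/22.44 = 2.853
NF = 10 log₁₀(2.853) = 4.55 dB

4.55 dB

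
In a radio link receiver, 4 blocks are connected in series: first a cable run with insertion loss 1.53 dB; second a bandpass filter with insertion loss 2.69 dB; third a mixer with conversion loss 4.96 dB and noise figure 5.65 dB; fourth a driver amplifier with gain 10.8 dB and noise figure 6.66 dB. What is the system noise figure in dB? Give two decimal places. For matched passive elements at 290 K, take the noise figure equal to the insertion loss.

Convert to linear (a loss of L dB is a gain of −L dB): F_i = 10^(NF_i/10), G_i = 10^(G_i,dB/10)
  Stage 1: F_1 = 10^(1.53/10) = 1.422, G_1 = 10^(−1.53/10) = 0.7031
  Stage 2: F_2 = 10^(2.69/10) = 1.858, G_2 = 10^(−2.69/10) = 0.5383
  Stage 3: F_3 = 10^(5.65/10) = 3.673, G_3 = 10^(−4.96/10) = 0.3192
  Stage 4: F_4 = 10^(6.66/10) = 4.634, G_4 = 10^(10.8/10) = 12.02
Friis cascade:
  F = 1.422 + (1.858 − 1)/0.7031 + (3.673 − 1)/0.3784 + (4.634 − 1)/0.1208 = 39.80
NF = 10 log₁₀(39.80) = 16.00 dB

16.00 dB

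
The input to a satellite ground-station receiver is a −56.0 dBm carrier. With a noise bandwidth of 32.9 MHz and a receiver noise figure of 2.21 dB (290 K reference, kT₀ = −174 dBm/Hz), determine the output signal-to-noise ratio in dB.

40.6 dB

Noise floor: N = −174 + 10 log₁₀(B) + NF
10 log₁₀(3.29×10⁷) = 75.17 dB
N = −174 + 75.17 + 2.21 = −96.62 dBm
SNR = P_sig − N = −56.0 − (−96.62) = 40.62 dB → 40.6 dB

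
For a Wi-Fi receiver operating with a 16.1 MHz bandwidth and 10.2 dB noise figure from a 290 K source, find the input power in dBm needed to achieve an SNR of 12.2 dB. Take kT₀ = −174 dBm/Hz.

−79.5 dBm

Sensitivity = −174 + 10 log₁₀(B) + NF + SNR_min
= −174 + 72.07 + 10.2 + 12.2
= −79.53 dBm → −79.5 dBm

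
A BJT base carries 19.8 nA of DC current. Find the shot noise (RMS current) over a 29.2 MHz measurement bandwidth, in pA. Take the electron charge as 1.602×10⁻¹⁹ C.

430 pA

I_n = √(2qI·B)
2qI·B = 2 × 1.602×10⁻¹⁹ × 1.98×10⁻⁸ × 2.92×10⁷ = 1.85×10⁻¹⁹ A²
I_n = √(1.85×10⁻¹⁹) = 4.30×10⁻¹⁰ A = 430 pA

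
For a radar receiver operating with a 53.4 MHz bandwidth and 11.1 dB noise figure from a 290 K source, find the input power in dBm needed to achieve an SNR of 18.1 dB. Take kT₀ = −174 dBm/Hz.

Sensitivity = −174 + 10 log₁₀(B) + NF + SNR_min
= −174 + 77.28 + 11.1 + 18.1
= −67.52 dBm → −67.5 dBm

−67.5 dBm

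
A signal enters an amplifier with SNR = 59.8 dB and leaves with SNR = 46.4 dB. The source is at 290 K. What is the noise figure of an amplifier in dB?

13.4 dB

NF (dB) = SNR_in(dB) − SNR_out(dB) when the source is at T₀
NF = 59.8 − 46.4 = 13.4 dB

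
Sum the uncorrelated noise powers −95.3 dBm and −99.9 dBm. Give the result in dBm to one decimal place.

Convert to linear, add, convert back:
P₁ = 2.95×10⁻¹³ W, P₂ = 1.02×10⁻¹³ W
P_tot = 3.97×10⁻¹³ W → 10 log₁₀(P_tot / 10⁻³) = −94.0 dBm

−94.0 dBm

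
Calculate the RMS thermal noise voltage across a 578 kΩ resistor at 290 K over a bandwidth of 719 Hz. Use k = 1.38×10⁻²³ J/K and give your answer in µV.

V_n = √(4kTRB)
4kTRB = 4 × 1.38×10⁻²³ × 290 × 5.78×10⁵ × 7.19×10² = 6.65×10⁻¹² V²
V_n = √(6.65×10⁻¹²) = 2.58×10⁻⁶ V = 2.58 µV

2.58 µV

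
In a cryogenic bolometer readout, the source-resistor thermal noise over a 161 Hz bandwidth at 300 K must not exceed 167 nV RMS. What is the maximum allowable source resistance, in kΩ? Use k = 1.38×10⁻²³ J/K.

Johnson–Nyquist: V_n = √(4kTRB) ⇒ R = V_n² / (4kTB)
4kTB = 4 × 1.38×10⁻²³ × 300 × 1.61×10² = 2.67×10⁻¹⁸
R = (1.67×10⁻⁷)² / 2.67×10⁻¹⁸ = 1.05×10⁴ Ω = 10.5 kΩ

10.5 kΩ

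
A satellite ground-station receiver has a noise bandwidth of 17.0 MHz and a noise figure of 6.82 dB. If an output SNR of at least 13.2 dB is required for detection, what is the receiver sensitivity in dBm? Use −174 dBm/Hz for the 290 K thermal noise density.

Sensitivity = −174 + 10 log₁₀(B) + NF + SNR_min
= −174 + 72.3 + 6.82 + 13.2
= −81.68 dBm → −81.7 dBm

−81.7 dBm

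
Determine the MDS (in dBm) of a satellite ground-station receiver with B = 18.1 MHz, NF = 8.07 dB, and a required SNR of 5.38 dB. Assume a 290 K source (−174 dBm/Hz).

Sensitivity = −174 + 10 log₁₀(B) + NF + SNR_min
= −174 + 72.58 + 8.07 + 5.38
= −87.97 dBm → −88.0 dBm

−88.0 dBm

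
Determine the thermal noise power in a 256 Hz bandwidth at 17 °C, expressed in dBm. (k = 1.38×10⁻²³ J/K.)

−149.9 dBm

T = 17 °C + 273.15 = 290.15 K
P_n = kTB = 1.38×10⁻²³ × 290.15 × 2.56×10² = 1.03×10⁻¹⁸ W
In dBm: 10 log₁₀(1.03×10⁻¹⁸ / 10⁻³) = −149.9 dBm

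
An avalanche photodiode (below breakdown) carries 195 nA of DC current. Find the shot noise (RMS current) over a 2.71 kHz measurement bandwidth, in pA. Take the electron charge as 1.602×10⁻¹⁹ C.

I_n = √(2qI·B)
2qI·B = 2 × 1.602×10⁻¹⁹ × 1.95×10⁻⁷ × 2.71×10³ = 1.69×10⁻²² A²
I_n = √(1.69×10⁻²²) = 1.30×10⁻¹¹ A = 13.0 pA

13.0 pA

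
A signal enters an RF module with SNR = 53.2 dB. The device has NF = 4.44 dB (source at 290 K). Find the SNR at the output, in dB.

48.76 dB

By definition F = SNR_in/SNR_out, so in dB: SNR_out = SNR_in − NF
SNR_out = 53.2 − 4.44 = 48.76 dB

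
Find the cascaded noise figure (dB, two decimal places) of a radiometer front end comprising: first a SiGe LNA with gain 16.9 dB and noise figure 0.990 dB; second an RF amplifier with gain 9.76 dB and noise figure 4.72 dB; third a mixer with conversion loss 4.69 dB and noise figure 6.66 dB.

1.15 dB

Convert to linear (a loss of L dB is a gain of −L dB): F_i = 10^(NF_i/10), G_i = 10^(G_i,dB/10)
  Stage 1: F_1 = 10^(0.990/10) = 1.256, G_1 = 10^(16.9/10) = 48.98
  Stage 2: F_2 = 10^(4.72/10) = 2.965, G_2 = 10^(9.76/10) = 9.462
  Stage 3: F_3 = 10^(6.66/10) = 4.634, G_3 = 10^(−4.69/10) = 0.3396
Friis cascade:
  F = 1.256 + (2.965 − 1)/48.98 + (4.634 − 1)/463.4 = 1.304
NF = 10 log₁₀(1.304) = 1.15 dB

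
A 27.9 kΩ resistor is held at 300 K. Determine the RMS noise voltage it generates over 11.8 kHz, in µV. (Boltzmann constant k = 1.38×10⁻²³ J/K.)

V_n = √(4kTRB)
4kTRB = 4 × 1.38×10⁻²³ × 300 × 2.79×10⁴ × 1.18×10⁴ = 5.45×10⁻¹² V²
V_n = √(5.45×10⁻¹²) = 2.33×10⁻⁶ V = 2.33 µV

2.33 µV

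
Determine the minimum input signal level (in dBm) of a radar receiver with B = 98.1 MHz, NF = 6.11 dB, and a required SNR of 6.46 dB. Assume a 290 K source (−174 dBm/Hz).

Sensitivity = −174 + 10 log₁₀(B) + NF + SNR_min
= −174 + 79.92 + 6.11 + 6.46
= −81.51 dBm → −81.5 dBm

−81.5 dBm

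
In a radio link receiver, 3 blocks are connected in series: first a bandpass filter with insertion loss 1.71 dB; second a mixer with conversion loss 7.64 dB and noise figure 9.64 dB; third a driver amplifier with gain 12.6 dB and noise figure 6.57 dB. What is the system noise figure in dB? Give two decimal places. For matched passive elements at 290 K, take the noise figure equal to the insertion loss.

16.45 dB

Convert to linear (a loss of L dB is a gain of −L dB): F_i = 10^(NF_i/10), G_i = 10^(G_i,dB/10)
  Stage 1: F_1 = 10^(1.71/10) = 1.483, G_1 = 10^(−1.71/10) = 0.6745
  Stage 2: F_2 = 10^(9.64/10) = 9.204, G_2 = 10^(−7.64/10) = 0.1722
  Stage 3: F_3 = 10^(6.57/10) = 4.539, G_3 = 10^(12.6/10) = 18.20
Friis cascade:
  F = 1.483 + (9.204 − 1)/0.6745 + (4.539 − 1)/0.1161 = 44.12
NF = 10 log₁₀(44.12) = 16.45 dB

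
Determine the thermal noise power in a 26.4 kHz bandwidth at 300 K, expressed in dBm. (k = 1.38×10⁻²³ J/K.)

−129.6 dBm

P_n = kTB = 1.38×10⁻²³ × 300 × 2.64×10⁴ = 1.09×10⁻¹⁶ W
In dBm: 10 log₁₀(1.09×10⁻¹⁶ / 10⁻³) = −129.6 dBm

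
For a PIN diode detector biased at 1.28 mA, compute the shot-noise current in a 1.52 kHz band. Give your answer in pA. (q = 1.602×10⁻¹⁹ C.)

I_n = √(2qI·B)
2qI·B = 2 × 1.602×10⁻¹⁹ × 1.28×10⁻³ × 1.52×10³ = 6.23×10⁻¹⁹ A²
I_n = √(6.23×10⁻¹⁹) = 7.90×10⁻¹⁰ A = 790 pA

790 pA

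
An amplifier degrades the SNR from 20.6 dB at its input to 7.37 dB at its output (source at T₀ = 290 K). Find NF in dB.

13.23 dB

NF (dB) = SNR_in(dB) − SNR_out(dB) when the source is at T₀
NF = 20.6 − 7.37 = 13.23 dB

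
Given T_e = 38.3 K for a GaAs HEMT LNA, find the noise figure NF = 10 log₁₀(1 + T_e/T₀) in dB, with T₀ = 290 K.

0.539 dB

F = 1 + T_e/T₀ = 1 + 38.3/290 = 1.13207
NF = 10 log₁₀(1.13207) = 0.539 dB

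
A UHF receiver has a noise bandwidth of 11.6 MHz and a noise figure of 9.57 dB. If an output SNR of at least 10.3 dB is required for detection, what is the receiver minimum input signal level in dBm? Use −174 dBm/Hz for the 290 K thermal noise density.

Sensitivity = −174 + 10 log₁₀(B) + NF + SNR_min
= −174 + 70.64 + 9.57 + 10.3
= −83.49 dBm → −83.5 dBm

−83.5 dBm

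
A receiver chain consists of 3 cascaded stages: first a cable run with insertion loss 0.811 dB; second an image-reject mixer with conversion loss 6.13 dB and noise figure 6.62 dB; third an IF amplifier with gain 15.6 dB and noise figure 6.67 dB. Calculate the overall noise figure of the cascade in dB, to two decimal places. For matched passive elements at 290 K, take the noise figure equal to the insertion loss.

Convert to linear (a loss of L dB is a gain of −L dB): F_i = 10^(NF_i/10), G_i = 10^(G_i,dB/10)
  Stage 1: F_1 = 10^(0.811/10) = 1.205, G_1 = 10^(−0.811/10) = 0.8297
  Stage 2: F_2 = 10^(6.62/10) = 4.592, G_2 = 10^(−6.13/10) = 0.2438
  Stage 3: F_3 = 10^(6.67/10) = 4.645, G_3 = 10^(15.6/10) = 36.31
Friis cascade:
  F = 1.205 + (4.592 − 1)/0.8297 + (4.645 − 1)/0.2023 = 23.56
NF = 10 log₁₀(23.56) = 13.72 dB

13.72 dB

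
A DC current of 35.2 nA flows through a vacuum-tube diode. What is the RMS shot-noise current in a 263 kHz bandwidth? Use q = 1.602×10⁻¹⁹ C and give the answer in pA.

I_n = √(2qI·B)
2qI·B = 2 × 1.602×10⁻¹⁹ × 3.52×10⁻⁸ × 2.63×10⁵ = 2.97×10⁻²¹ A²
I_n = √(2.97×10⁻²¹) = 5.45×10⁻¹¹ A = 54.5 pA

54.5 pA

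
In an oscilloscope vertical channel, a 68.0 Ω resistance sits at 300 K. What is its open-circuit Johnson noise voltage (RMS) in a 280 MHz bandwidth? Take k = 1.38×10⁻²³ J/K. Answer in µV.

V_n = √(4kTRB)
4kTRB = 4 × 1.38×10⁻²³ × 300 × 6.80×10¹ × 2.80×10⁸ = 3.15×10⁻¹⁰ V²
V_n = √(3.15×10⁻¹⁰) = 1.78×10⁻⁵ V = 17.8 µV

17.8 µV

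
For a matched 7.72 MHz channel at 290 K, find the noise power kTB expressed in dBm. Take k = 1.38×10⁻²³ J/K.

P_n = kTB = 1.38×10⁻²³ × 290 × 7.72×10⁶ = 3.09×10⁻¹⁴ W
In dBm: 10 log₁₀(3.09×10⁻¹⁴ / 10⁻³) = −105.1 dBm

−105.1 dBm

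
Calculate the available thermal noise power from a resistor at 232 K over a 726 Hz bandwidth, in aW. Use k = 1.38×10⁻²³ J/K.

2.32 aW

P_n = kTB = 1.38×10⁻²³ × 232 × 7.26×10² = 2.32×10⁻¹⁸ W = 2.32 aW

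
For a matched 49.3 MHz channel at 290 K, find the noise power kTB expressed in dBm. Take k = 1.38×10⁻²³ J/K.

−97.0 dBm

P_n = kTB = 1.38×10⁻²³ × 290 × 4.93×10⁷ = 1.97×10⁻¹³ W
In dBm: 10 log₁₀(1.97×10⁻¹³ / 10⁻³) = −97.0 dBm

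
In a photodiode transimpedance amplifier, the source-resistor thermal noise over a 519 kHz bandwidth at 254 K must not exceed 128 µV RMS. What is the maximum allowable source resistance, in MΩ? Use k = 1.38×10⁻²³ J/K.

Johnson–Nyquist: V_n = √(4kTRB) ⇒ R = V_n² / (4kTB)
4kTB = 4 × 1.38×10⁻²³ × 254 × 5.19×10⁵ = 7.28×10⁻¹⁵
R = (1.28×10⁻⁴)² / 7.28×10⁻¹⁵ = 2.25×10⁶ Ω = 2.25 MΩ

2.25 MΩ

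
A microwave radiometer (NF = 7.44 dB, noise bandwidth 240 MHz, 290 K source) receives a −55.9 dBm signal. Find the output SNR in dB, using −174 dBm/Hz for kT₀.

26.9 dB

Noise floor: N = −174 + 10 log₁₀(B) + NF
10 log₁₀(2.40×10⁸) = 83.8 dB
N = −174 + 83.8 + 7.44 = −82.76 dBm
SNR = P_sig − N = −55.9 − (−82.76) = 26.86 dB → 26.9 dB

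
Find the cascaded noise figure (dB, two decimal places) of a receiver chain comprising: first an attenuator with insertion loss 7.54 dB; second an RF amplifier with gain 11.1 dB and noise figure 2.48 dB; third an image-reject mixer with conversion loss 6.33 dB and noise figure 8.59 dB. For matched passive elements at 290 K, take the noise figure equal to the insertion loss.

Convert to linear (a loss of L dB is a gain of −L dB): F_i = 10^(NF_i/10), G_i = 10^(G_i,dB/10)
  Stage 1: F_1 = 10^(7.54/10) = 5.675, G_1 = 10^(−7.54/10) = 0.1762
  Stage 2: F_2 = 10^(2.48/10) = 1.770, G_2 = 10^(11.1/10) = 12.88
  Stage 3: F_3 = 10^(8.59/10) = 7.228, G_3 = 10^(−6.33/10) = 0.2328
Friis cascade:
  F = 5.675 + (1.770 − 1)/0.1762 + (7.228 − 1)/2.270 = 12.79
NF = 10 log₁₀(12.79) = 11.07 dB

11.07 dB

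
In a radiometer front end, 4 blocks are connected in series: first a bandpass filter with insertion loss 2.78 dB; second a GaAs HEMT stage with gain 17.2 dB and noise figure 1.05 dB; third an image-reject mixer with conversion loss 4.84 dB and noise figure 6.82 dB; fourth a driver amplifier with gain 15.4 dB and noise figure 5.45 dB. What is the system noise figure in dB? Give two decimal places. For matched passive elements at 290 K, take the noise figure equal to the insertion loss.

4.52 dB

Convert to linear (a loss of L dB is a gain of −L dB): F_i = 10^(NF_i/10), G_i = 10^(G_i,dB/10)
  Stage 1: F_1 = 10^(2.78/10) = 1.897, G_1 = 10^(−2.78/10) = 0.5272
  Stage 2: F_2 = 10^(1.05/10) = 1.274, G_2 = 10^(17.2/10) = 52.48
  Stage 3: F_3 = 10^(6.82/10) = 4.808, G_3 = 10^(−4.84/10) = 0.3281
  Stage 4: F_4 = 10^(5.45/10) = 3.508, G_4 = 10^(15.4/10) = 34.67
Friis cascade:
  F = 1.897 + (1.274 − 1)/0.5272 + (4.808 − 1)/27.67 + (3.508 − 1)/9.078 = 2.829
NF = 10 log₁₀(2.829) = 4.52 dB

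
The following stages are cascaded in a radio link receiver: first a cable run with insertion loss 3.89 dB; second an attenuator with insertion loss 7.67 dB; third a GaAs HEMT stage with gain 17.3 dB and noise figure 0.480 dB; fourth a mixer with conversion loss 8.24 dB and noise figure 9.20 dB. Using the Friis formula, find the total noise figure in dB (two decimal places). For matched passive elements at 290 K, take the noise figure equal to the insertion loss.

12.54 dB

Convert to linear (a loss of L dB is a gain of −L dB): F_i = 10^(NF_i/10), G_i = 10^(G_i,dB/10)
  Stage 1: F_1 = 10^(3.89/10) = 2.449, G_1 = 10^(−3.89/10) = 0.4083
  Stage 2: F_2 = 10^(7.67/10) = 5.848, G_2 = 10^(−7.67/10) = 0.1710
  Stage 3: F_3 = 10^(0.480/10) = 1.117, G_3 = 10^(17.3/10) = 53.70
  Stage 4: F_4 = 10^(9.20/10) = 8.318, G_4 = 10^(−8.24/10) = 0.1500
Friis cascade:
  F = 2.449 + (5.848 − 1)/0.4083 + (1.117 − 1)/0.06982 + (8.318 − 1)/3.750 = 17.95
NF = 10 log₁₀(17.95) = 12.54 dB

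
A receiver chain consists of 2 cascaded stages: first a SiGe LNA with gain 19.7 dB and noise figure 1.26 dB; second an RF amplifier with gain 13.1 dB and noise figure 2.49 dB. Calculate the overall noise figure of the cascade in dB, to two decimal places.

Convert to linear (a loss of L dB is a gain of −L dB): F_i = 10^(NF_i/10), G_i = 10^(G_i,dB/10)
  Stage 1: F_1 = 10^(1.26/10) = 1.337, G_1 = 10^(19.7/10) = 93.33
  Stage 2: F_2 = 10^(2.49/10) = 1.774, G_2 = 10^(13.1/10) = 20.42
Friis cascade:
  F = 1.337 + (1.774 − 1)/93.33 = 1.345
NF = 10 log₁₀(1.345) = 1.29 dB

1.29 dB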